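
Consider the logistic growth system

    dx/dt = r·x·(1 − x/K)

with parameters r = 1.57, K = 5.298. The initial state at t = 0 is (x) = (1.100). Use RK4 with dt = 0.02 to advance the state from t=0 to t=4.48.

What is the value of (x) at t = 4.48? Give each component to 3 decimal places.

(x) = (5.280)

t=0.000: state=(1.100)
step 1 (dt=0.02): k1=(1.368), k2=(1.381), k3=(1.381), k4=(1.394); state += dt/6·(k1+2k2+2k3+k4)
t=0.020: state=(1.128)
t=0.040: state=(1.156)
t=0.060: state=(1.184)
continuing one RK4 step at a time; state shown every 10 steps (Δt=0.2):
t=0.200: state=(1.399)
t=0.400: state=(1.745)
t=0.600: state=(2.130)
t=0.800: state=(2.539)
t=1.000: state=(2.953)
t=1.200: state=(3.353)
t=1.400: state=(3.721)
t=1.600: state=(4.046)
t=1.800: state=(4.321)
t=2.000: state=(4.547)
t=2.200: state=(4.728)
t=2.400: state=(4.869)
t=2.600: state=(4.977)
t=2.800: state=(5.060)
t=3.000: state=(5.122)
t=3.200: state=(5.168)
t=3.400: state=(5.203)
t=3.600: state=(5.228)
t=3.800: state=(5.247)
t=4.000: state=(5.260)
t=4.200: state=(5.270)
t=4.400: state=(5.278)
t=4.480: state=(5.280)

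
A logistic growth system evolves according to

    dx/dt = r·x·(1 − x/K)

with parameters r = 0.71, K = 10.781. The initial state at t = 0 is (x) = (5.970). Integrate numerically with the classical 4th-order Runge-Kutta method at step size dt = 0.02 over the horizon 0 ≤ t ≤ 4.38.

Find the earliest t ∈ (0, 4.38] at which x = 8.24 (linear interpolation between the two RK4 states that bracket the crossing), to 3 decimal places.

t=0.000: state=(5.970)
step 1 (dt=0.02): k1=(1.892), k2=(1.890), k3=(1.890), k4=(1.889); state += dt/6·(k1+2k2+2k3+k4)
t=0.020: state=(6.008)
t=0.040: state=(6.046)
t=0.060: state=(6.083)
continuing one RK4 step at a time; state shown every 10 steps (Δt=0.2):
t=0.200: state=(6.345)
t=0.400: state=(6.710)
t=0.600: state=(7.063)
t=0.800: state=(7.401)
t=1.000: state=(7.722)
t=1.200: state=(8.023)
t=1.340: state=(8.222)
next step: t=1.360: state=(8.250) — x has crossed 8.24
linear interpolation between t=1.340 (8.22209) and t=1.360 (8.24970) → t≈1.353

t = 1.353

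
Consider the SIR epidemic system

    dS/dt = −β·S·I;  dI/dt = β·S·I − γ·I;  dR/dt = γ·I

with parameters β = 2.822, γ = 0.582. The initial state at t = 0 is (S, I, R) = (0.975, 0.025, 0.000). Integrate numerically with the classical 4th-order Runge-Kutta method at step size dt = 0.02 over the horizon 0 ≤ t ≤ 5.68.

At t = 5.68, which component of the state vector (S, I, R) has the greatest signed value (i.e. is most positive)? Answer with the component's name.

largest component: R

t=0.000: state=(0.975, 0.025, 0.000)
step 1 (dt=0.02): k1=(-0.069, 0.054, 0.015), k2=(-0.070, 0.055, 0.015), k3=(-0.070, 0.055, 0.015), k4=(-0.072, 0.057, 0.015); state += dt/6·(k1+2k2+2k3+k4)
t=0.020: state=(0.974, 0.026, 0.000)
t=0.040: state=(0.972, 0.027, 0.001)
t=0.060: state=(0.971, 0.028, 0.001)
continuing one RK4 step at a time; state shown every 10 steps (Δt=0.2):
t=0.200: state=(0.958, 0.038, 0.004)
t=0.400: state=(0.932, 0.058, 0.009)
t=0.600: state=(0.895, 0.087, 0.018)
t=0.800: state=(0.844, 0.127, 0.030)
t=1.000: state=(0.774, 0.178, 0.047)
t=1.200: state=(0.689, 0.240, 0.072)
t=1.400: state=(0.590, 0.306, 0.103)
t=1.600: state=(0.488, 0.369, 0.143)
t=1.800: state=(0.390, 0.421, 0.189)
t=2.000: state=(0.304, 0.456, 0.240)
t=2.200: state=(0.234, 0.472, 0.294)
t=2.400: state=(0.179, 0.471, 0.349)
t=2.600: state=(0.138, 0.459, 0.404)
t=2.800: state=(0.107, 0.437, 0.456)
t=3.000: state=(0.084, 0.411, 0.505)
t=3.200: state=(0.067, 0.381, 0.551)
t=3.400: state=(0.055, 0.351, 0.594)
t=3.600: state=(0.045, 0.322, 0.633)
t=3.800: state=(0.038, 0.293, 0.669)
t=4.000: state=(0.033, 0.266, 0.701)
t=4.200: state=(0.028, 0.241, 0.731)
t=4.400: state=(0.025, 0.218, 0.758)
t=4.600: state=(0.022, 0.196, 0.782)
t=4.800: state=(0.020, 0.177, 0.803)
t=5.000: state=(0.018, 0.159, 0.823)
t=5.200: state=(0.017, 0.143, 0.840)
t=5.400: state=(0.015, 0.128, 0.856)
t=5.600: state=(0.014, 0.115, 0.870)
t=5.680: state=(0.014, 0.110, 0.876)
compare at T: S=0.014, I=0.110, R=0.876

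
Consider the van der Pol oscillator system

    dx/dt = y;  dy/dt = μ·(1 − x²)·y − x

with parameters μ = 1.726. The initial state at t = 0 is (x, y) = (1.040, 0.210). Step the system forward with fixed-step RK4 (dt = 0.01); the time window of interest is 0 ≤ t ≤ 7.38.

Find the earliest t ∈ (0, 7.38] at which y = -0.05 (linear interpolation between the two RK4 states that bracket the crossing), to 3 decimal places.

t = 0.243

t=0.000: state=(1.040, 0.210)
step 1 (dt=0.01): k1=(0.210, -1.070), k2=(0.205, -1.071), k3=(0.205, -1.071), k4=(0.199, -1.072); state += dt/6·(k1+2k2+2k3+k4)
t=0.010: state=(1.042, 0.199)
t=0.020: state=(1.044, 0.189)
t=0.030: state=(1.046, 0.178)
t=0.240: state=(1.059, -0.047)
next step: t=0.250: state=(1.059, -0.057) — y has crossed -0.05
linear interpolation between t=0.240 (-0.04661) and t=0.250 (-0.05709) → t≈0.243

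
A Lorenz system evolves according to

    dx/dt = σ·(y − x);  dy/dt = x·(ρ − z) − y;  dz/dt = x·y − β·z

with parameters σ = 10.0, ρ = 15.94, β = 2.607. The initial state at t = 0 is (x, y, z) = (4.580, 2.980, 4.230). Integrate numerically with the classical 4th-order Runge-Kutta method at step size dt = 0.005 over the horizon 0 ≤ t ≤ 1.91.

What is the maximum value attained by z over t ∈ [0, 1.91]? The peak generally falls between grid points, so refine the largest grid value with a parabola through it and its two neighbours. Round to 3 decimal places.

max z = 22.820

t=0.000: state=(4.580, 2.980, 4.230)
step 1 (dt=0.005): k1=(-16.000, 50.652, 2.621), k2=(-14.334, 50.027, 3.059), k3=(-14.391, 50.072, 3.062), k4=(-12.777, 49.490, 3.495); state += dt/6·(k1+2k2+2k3+k4)
t=0.005: state=(4.508, 3.230, 4.245)
t=0.010: state=(4.452, 3.475, 4.265)
t=0.015: state=(4.410, 3.716, 4.289)
continuing one RK4 step at a time; state shown every 20 steps (Δt=0.1):
t=0.100: state=(5.289, 7.638, 5.498)
t=0.200: state=(8.515, 12.198, 10.452)
t=0.300: state=(11.156, 11.788, 19.417)
t=0.400: state=(9.023, 4.745, 22.659)
t=0.500: state=(4.641, 0.916, 18.941)
t=0.600: state=(2.053, 0.502, 14.756)
t=0.700: state=(1.190, 0.855, 11.456)
t=0.800: state=(1.167, 1.400, 8.938)
t=0.900: state=(1.621, 2.308, 7.110)
t=1.000: state=(2.610, 3.955, 6.056)
t=1.100: state=(4.444, 6.829, 6.340)
t=1.200: state=(7.381, 10.728, 9.562)
t=1.300: state=(10.282, 12.018, 16.849)
t=1.400: state=(9.708, 6.865, 21.872)
t=1.500: state=(5.972, 2.188, 19.793)
t=1.600: state=(3.071, 1.136, 15.817)
t=1.700: state=(1.926, 1.428, 12.442)
t=1.800: state=(1.852, 2.136, 9.870)
t=1.900: state=(2.443, 3.348, 8.114)
t=1.910: state=(2.537, 3.510, 7.989)
largest grid value and its neighbours: z(0.375)=22.80318, z(0.380)=22.81947, z(0.385)=22.81196
parabola through these three points peaks at t≈0.381 with z≈22.81988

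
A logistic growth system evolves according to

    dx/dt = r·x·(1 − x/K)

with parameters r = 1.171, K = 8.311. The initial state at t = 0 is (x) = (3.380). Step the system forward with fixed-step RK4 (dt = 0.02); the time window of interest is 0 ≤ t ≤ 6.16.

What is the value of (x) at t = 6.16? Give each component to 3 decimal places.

t=0.000: state=(3.380)
step 1 (dt=0.02): k1=(2.348), k2=(2.353), k3=(2.353), k4=(2.358); state += dt/6·(k1+2k2+2k3+k4)
t=0.020: state=(3.427)
t=0.040: state=(3.474)
t=0.060: state=(3.522)
continuing one RK4 step at a time; state shown every 10 steps (Δt=0.2):
t=0.200: state=(3.858)
t=0.400: state=(4.344)
t=0.600: state=(4.825)
t=0.800: state=(5.288)
t=1.000: state=(5.723)
t=1.200: state=(6.121)
t=1.400: state=(6.477)
t=1.600: state=(6.790)
t=1.800: state=(7.060)
t=2.000: state=(7.289)
t=2.200: state=(7.481)
t=2.400: state=(7.640)
t=2.600: state=(7.771)
t=2.800: state=(7.878)
t=3.000: state=(7.965)
t=3.200: state=(8.035)
t=3.400: state=(8.091)
t=3.600: state=(8.136)
t=3.800: state=(8.172)
t=4.000: state=(8.200)
t=4.200: state=(8.223)
t=4.400: state=(8.241)
t=4.600: state=(8.256)
t=4.800: state=(8.267)
t=5.000: state=(8.276)
t=5.200: state=(8.284)
t=5.400: state=(8.289)
t=5.600: state=(8.294)
t=5.800: state=(8.297)
t=6.000: state=(8.300)
t=6.160: state=(8.302)

(x) = (8.302)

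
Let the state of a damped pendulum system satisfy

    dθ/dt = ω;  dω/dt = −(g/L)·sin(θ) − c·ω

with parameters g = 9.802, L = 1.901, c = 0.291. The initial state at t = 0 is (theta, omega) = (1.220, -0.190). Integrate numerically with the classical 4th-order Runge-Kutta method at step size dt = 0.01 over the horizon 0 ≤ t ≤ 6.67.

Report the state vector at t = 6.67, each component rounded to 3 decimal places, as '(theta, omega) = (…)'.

(theta, omega) = (-0.165, -0.907)

t=0.000: state=(1.220, -0.190)
step 1 (dt=0.01): k1=(-0.190, -4.787), k2=(-0.214, -4.778), k3=(-0.214, -4.778), k4=(-0.238, -4.769); state += dt/6·(k1+2k2+2k3+k4)
t=0.010: state=(1.218, -0.238)
t=0.020: state=(1.215, -0.285)
t=0.030: state=(1.212, -0.333)
continuing one RK4 step at a time; state shown every 25 steps (Δt=0.25):
t=0.250: state=(1.029, -1.308)
t=0.500: state=(0.591, -2.122)
t=0.750: state=(0.018, -2.342)
t=1.000: state=(-0.520, -1.856)
t=1.250: state=(-0.872, -0.913)
t=1.500: state=(-0.966, 0.156)
t=1.750: state=(-0.802, 1.121)
t=2.000: state=(-0.432, 1.769)
t=2.250: state=(0.037, 1.886)
t=2.500: state=(0.463, 1.434)
t=2.750: state=(0.724, 0.621)
t=3.000: state=(0.766, -0.283)
t=3.250: state=(0.593, -1.058)
t=3.500: state=(0.264, -1.506)
t=3.750: state=(-0.120, -1.486)
t=4.000: state=(-0.442, -1.025)
t=4.250: state=(-0.612, -0.312)
t=4.500: state=(-0.595, 0.431)
t=4.750: state=(-0.410, 1.011)
t=5.000: state=(-0.117, 1.267)
t=5.250: state=(0.190, 1.126)
t=5.500: state=(0.419, 0.662)
t=5.750: state=(0.509, 0.045)
t=6.000: state=(0.444, -0.541)
t=6.250: state=(0.254, -0.936)
t=6.500: state=(0.001, -1.029)
t=6.670: state=(-0.165, -0.907)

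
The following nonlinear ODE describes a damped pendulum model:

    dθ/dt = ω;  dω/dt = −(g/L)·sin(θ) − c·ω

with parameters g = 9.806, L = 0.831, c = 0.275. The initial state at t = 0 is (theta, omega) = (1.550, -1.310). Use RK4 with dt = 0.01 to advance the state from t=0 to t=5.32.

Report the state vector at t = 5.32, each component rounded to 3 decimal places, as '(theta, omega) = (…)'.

(theta, omega) = (-0.143, 2.412)

t=0.000: state=(1.550, -1.310)
step 1 (dt=0.01): k1=(-1.310, -11.437), k2=(-1.367, -11.420), k3=(-1.367, -11.420), k4=(-1.424, -11.402); state += dt/6·(k1+2k2+2k3+k4)
t=0.010: state=(1.536, -1.424)
t=0.020: state=(1.522, -1.538)
t=0.030: state=(1.506, -1.651)
continuing one RK4 step at a time; state shown every 20 steps (Δt=0.2):
t=0.200: state=(1.067, -3.454)
t=0.400: state=(0.230, -4.645)
t=0.600: state=(-0.656, -3.890)
t=0.800: state=(-1.236, -1.797)
t=1.000: state=(-1.361, 0.532)
t=1.200: state=(-1.036, 2.660)
t=1.400: state=(-0.349, 3.988)
t=1.600: state=(0.445, 3.647)
t=1.800: state=(1.013, 1.889)
t=2.000: state=(1.174, -0.287)
t=2.200: state=(0.910, -2.285)
t=2.400: state=(0.312, -3.492)
t=2.600: state=(-0.385, -3.206)
t=2.800: state=(-0.883, -1.636)
t=3.000: state=(-1.012, 0.359)
t=3.200: state=(-0.753, 2.149)
t=3.400: state=(-0.207, 3.109)
t=3.600: state=(0.397, 2.706)
t=3.800: state=(0.802, 1.224)
t=4.000: state=(0.866, -0.588)
t=4.200: state=(0.586, -2.117)
t=4.400: state=(0.078, -2.762)
t=4.600: state=(-0.436, -2.184)
t=4.800: state=(-0.738, -0.752)
t=5.000: state=(-0.724, 0.867)
t=5.200: state=(-0.417, 2.093)
t=5.320: state=(-0.143, 2.412)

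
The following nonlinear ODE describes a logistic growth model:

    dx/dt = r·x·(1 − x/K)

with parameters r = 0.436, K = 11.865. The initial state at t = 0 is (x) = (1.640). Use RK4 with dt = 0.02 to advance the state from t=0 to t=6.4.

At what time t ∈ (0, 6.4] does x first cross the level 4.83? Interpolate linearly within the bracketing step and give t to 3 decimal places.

t = 3.335

t=0.000: state=(1.640)
step 1 (dt=0.02): k1=(0.616), k2=(0.618), k3=(0.618), k4=(0.620); state += dt/6·(k1+2k2+2k3+k4)
t=0.020: state=(1.652)
t=0.040: state=(1.665)
t=0.060: state=(1.677)
continuing one RK4 step at a time; state shown every 25 steps (Δt=0.5):
t=0.500: state=(1.973)
t=1.000: state=(2.358)
t=1.500: state=(2.797)
t=2.000: state=(3.290)
t=2.500: state=(3.832)
t=3.000: state=(4.418)
t=3.320: state=(4.811)
next step: t=3.340: state=(4.836) — x has crossed 4.83
linear interpolation between t=3.320 (4.81120) and t=3.340 (4.83616) → t≈3.335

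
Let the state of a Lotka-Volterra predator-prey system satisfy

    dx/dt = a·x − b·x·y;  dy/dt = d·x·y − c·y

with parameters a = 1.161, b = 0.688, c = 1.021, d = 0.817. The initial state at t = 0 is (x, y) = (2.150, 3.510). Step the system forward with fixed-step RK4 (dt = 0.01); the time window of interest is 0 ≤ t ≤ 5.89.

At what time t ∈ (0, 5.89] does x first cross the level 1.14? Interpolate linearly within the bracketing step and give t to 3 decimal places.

t = 0.426

t=0.000: state=(2.150, 3.510)
step 1 (dt=0.01): k1=(-2.696, 2.582), k2=(-2.698, 2.552), k3=(-2.698, 2.552), k4=(-2.699, 2.523); state += dt/6·(k1+2k2+2k3+k4)
t=0.010: state=(2.123, 3.536)
t=0.020: state=(2.096, 3.560)
t=0.030: state=(2.069, 3.585)
continuing one RK4 step at a time; state shown every 20 steps (Δt=0.2):
t=0.200: state=(1.624, 3.893)
t=0.400: state=(1.188, 3.987)
t=0.420: state=(1.151, 3.982)
next step: t=0.430: state=(1.133, 3.978) — x has crossed 1.14
linear interpolation between t=0.420 (1.15071) and t=0.430 (1.13270) → t≈0.426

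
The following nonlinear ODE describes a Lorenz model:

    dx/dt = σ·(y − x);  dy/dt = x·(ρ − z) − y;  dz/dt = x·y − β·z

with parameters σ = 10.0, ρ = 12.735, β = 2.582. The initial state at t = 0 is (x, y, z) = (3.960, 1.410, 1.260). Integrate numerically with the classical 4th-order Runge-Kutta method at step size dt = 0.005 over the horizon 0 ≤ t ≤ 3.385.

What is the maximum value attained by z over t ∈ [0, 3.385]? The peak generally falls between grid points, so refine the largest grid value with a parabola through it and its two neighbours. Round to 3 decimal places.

t=0.000: state=(3.960, 1.410, 1.260)
step 1 (dt=0.005): k1=(-25.500, 44.031, 2.330), k2=(-23.762, 43.167, 2.654), k3=(-23.827, 43.216, 2.650), k4=(-22.148, 42.397, 2.958); state += dt/6·(k1+2k2+2k3+k4)
t=0.005: state=(3.841, 1.626, 1.273)
t=0.010: state=(3.738, 1.834, 1.289)
t=0.015: state=(3.650, 2.036, 1.308)
continuing one RK4 step at a time; state shown every 40 steps (Δt=0.2):
t=0.200: state=(5.918, 8.834, 4.524)
t=0.400: state=(10.047, 8.933, 17.606)
t=0.600: state=(3.645, 0.890, 14.940)
t=0.800: state=(1.128, 0.875, 9.121)
t=1.000: state=(1.427, 1.908, 5.696)
t=1.200: state=(3.257, 4.735, 4.599)
t=1.400: state=(7.449, 9.736, 9.339)
t=1.600: state=(7.909, 5.641, 16.984)
t=1.800: state=(3.301, 1.910, 12.753)
t=2.000: state=(2.382, 2.616, 8.454)
t=2.200: state=(3.843, 5.075, 6.872)
t=2.400: state=(6.991, 8.518, 10.321)
t=2.600: state=(7.295, 5.879, 15.408)
t=2.800: state=(4.115, 3.019, 12.670)
t=3.000: state=(3.407, 3.682, 9.311)
t=3.200: state=(4.874, 5.989, 8.668)
t=3.385: state=(6.915, 7.660, 11.736)
largest grid value and its neighbours: z(0.450)=18.79907, z(0.455)=18.81013, z(0.460)=18.80368
parabola through these three points peaks at t≈0.456 with z≈18.81028

max z = 18.810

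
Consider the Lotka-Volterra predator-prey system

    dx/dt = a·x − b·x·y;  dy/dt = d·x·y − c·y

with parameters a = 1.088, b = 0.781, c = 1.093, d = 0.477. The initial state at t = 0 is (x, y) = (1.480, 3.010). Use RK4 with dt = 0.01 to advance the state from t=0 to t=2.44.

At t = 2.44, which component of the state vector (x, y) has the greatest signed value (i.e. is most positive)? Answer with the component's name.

t=0.000: state=(1.480, 3.010)
step 1 (dt=0.01): k1=(-1.869, -1.165), k2=(-1.850, -1.176), k3=(-1.851, -1.176), k4=(-1.832, -1.187); state += dt/6·(k1+2k2+2k3+k4)
t=0.010: state=(1.461, 2.998)
t=0.020: state=(1.443, 2.986)
t=0.030: state=(1.426, 2.974)
continuing one RK4 step at a time; state shown every 10 steps (Δt=0.1):
t=0.100: state=(1.311, 2.884)
t=0.200: state=(1.173, 2.743)
t=0.300: state=(1.062, 2.593)
t=0.400: state=(0.973, 2.440)
t=0.500: state=(0.902, 2.287)
t=0.600: state=(0.846, 2.137)
t=0.700: state=(0.803, 1.993)
t=0.800: state=(0.770, 1.855)
t=0.900: state=(0.747, 1.724)
t=1.000: state=(0.731, 1.601)
t=1.100: state=(0.723, 1.486)
t=1.200: state=(0.720, 1.378)
t=1.300: state=(0.724, 1.279)
t=1.400: state=(0.733, 1.187)
t=1.500: state=(0.748, 1.102)
t=1.600: state=(0.767, 1.025)
t=1.700: state=(0.792, 0.953)
t=1.800: state=(0.822, 0.888)
t=1.900: state=(0.857, 0.829)
t=2.000: state=(0.897, 0.775)
t=2.100: state=(0.943, 0.726)
t=2.200: state=(0.996, 0.681)
t=2.300: state=(1.054, 0.641)
t=2.400: state=(1.120, 0.605)
t=2.440: state=(1.148, 0.592)
compare at T: x=1.148, y=0.592

largest component: x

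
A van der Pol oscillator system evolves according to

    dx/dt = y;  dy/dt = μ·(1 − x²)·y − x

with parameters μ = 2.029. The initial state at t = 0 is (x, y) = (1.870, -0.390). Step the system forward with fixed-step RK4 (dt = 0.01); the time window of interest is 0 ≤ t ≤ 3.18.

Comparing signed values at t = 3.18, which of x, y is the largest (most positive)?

t=0.000: state=(1.870, -0.390)
step 1 (dt=0.01): k1=(-0.390, 0.106), k2=(-0.389, 0.099), k3=(-0.390, 0.100), k4=(-0.389, 0.093); state += dt/6·(k1+2k2+2k3+k4)
t=0.010: state=(1.866, -0.389)
t=0.020: state=(1.862, -0.388)
t=0.030: state=(1.858, -0.387)
continuing one RK4 step at a time; state shown every 20 steps (Δt=0.2):
t=0.200: state=(1.793, -0.387)
t=0.400: state=(1.714, -0.405)
t=0.600: state=(1.630, -0.434)
t=0.800: state=(1.539, -0.474)
t=1.000: state=(1.440, -0.525)
t=1.200: state=(1.328, -0.595)
t=1.400: state=(1.200, -0.692)
t=1.600: state=(1.048, -0.836)
t=1.800: state=(0.860, -1.060)
t=2.000: state=(0.614, -1.434)
t=2.200: state=(0.268, -2.083)
t=2.400: state=(-0.245, -3.107)
t=2.600: state=(-0.961, -3.852)
t=2.800: state=(-1.640, -2.582)
t=3.000: state=(-1.959, -0.761)
t=3.180: state=(-2.020, -0.037)
compare at T: x=-2.020, y=-0.037

largest component: y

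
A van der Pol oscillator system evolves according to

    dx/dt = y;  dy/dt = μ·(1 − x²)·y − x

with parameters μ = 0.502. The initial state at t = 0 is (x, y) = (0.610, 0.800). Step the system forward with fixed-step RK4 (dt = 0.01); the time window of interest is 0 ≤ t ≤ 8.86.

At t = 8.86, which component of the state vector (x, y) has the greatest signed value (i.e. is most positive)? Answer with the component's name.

largest component: x

t=0.000: state=(0.610, 0.800)
step 1 (dt=0.01): k1=(0.800, -0.358), k2=(0.798, -0.364), k3=(0.798, -0.364), k4=(0.796, -0.371); state += dt/6·(k1+2k2+2k3+k4)
t=0.010: state=(0.618, 0.796)
t=0.020: state=(0.626, 0.793)
t=0.030: state=(0.634, 0.789)
continuing one RK4 step at a time; state shown every 50 steps (Δt=0.5):
t=0.500: state=(0.939, 0.470)
t=1.000: state=(1.050, -0.037)
t=1.500: state=(0.904, -0.539)
t=2.000: state=(0.518, -0.998)
t=2.500: state=(-0.085, -1.394)
t=3.000: state=(-0.820, -1.446)
t=3.500: state=(-1.407, -0.796)
t=4.000: state=(-1.580, 0.076)
t=4.500: state=(-1.375, 0.706)
t=5.000: state=(-0.895, 1.210)
t=5.500: state=(-0.160, 1.734)
t=6.000: state=(0.798, 1.975)
t=6.500: state=(1.622, 1.137)
t=7.000: state=(1.881, -0.033)
t=7.500: state=(1.677, -0.715)
t=8.000: state=(1.201, -1.183)
t=8.500: state=(0.484, -1.705)
t=8.860: state=(-0.202, -2.083)
compare at T: x=-0.202, y=-2.083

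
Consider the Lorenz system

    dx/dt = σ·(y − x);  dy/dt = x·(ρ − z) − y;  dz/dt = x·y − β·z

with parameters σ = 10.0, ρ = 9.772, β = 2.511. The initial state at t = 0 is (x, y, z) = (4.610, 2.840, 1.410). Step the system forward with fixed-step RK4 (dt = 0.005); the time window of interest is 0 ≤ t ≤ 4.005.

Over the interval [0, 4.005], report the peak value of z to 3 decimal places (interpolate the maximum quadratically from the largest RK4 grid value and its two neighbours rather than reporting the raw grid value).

max z = 13.421

t=0.000: state=(4.610, 2.840, 1.410)
step 1 (dt=0.005): k1=(-17.700, 35.709, 9.552), k2=(-16.365, 35.141, 9.774), k3=(-16.412, 35.167, 9.776), k4=(-15.121, 34.625, 9.992); state += dt/6·(k1+2k2+2k3+k4)
t=0.005: state=(4.528, 3.016, 1.459)
t=0.010: state=(4.458, 3.186, 1.510)
t=0.015: state=(4.401, 3.352, 1.563)
continuing one RK4 step at a time; state shown every 40 steps (Δt=0.2):
t=0.200: state=(6.256, 8.115, 5.607)
t=0.400: state=(7.648, 6.437, 13.031)
t=0.600: state=(3.749, 2.082, 11.293)
t=0.800: state=(2.049, 1.849, 7.568)
t=1.000: state=(2.383, 2.861, 5.357)
t=1.200: state=(3.923, 4.975, 5.206)
t=1.400: state=(6.125, 6.979, 8.257)
t=1.600: state=(6.093, 5.205, 11.379)
t=1.800: state=(4.012, 3.180, 9.983)
t=2.000: state=(3.218, 3.219, 7.709)
t=2.200: state=(3.801, 4.337, 6.711)
t=2.400: state=(5.090, 5.727, 7.701)
t=2.600: state=(5.735, 5.630, 9.788)
t=2.800: state=(4.857, 4.264, 10.041)
t=3.000: state=(3.981, 3.767, 8.725)
t=3.200: state=(4.024, 4.251, 7.734)
t=3.400: state=(4.704, 5.092, 7.923)
t=3.600: state=(5.258, 5.352, 9.025)
t=3.800: state=(5.010, 4.720, 9.582)
t=4.000: state=(4.428, 4.209, 9.037)
t=4.005: state=(4.417, 4.204, 9.017)
largest grid value and its neighbours: z(0.445)=13.41884, z(0.450)=13.42069, z(0.455)=13.41509
parabola through these three points peaks at t≈0.449 with z≈13.42093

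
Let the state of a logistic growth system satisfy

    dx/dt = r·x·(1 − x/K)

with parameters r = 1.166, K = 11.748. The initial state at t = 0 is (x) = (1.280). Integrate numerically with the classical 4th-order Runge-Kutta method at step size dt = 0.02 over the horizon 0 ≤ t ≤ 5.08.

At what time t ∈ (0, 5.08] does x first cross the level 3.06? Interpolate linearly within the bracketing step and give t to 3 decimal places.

t = 0.907

t=0.000: state=(1.280)
step 1 (dt=0.02): k1=(1.330), k2=(1.342), k3=(1.342), k4=(1.354); state += dt/6·(k1+2k2+2k3+k4)
t=0.020: state=(1.307)
t=0.040: state=(1.334)
t=0.060: state=(1.362)
continuing one RK4 step at a time; state shown every 10 steps (Δt=0.2):
t=0.200: state=(1.571)
t=0.400: state=(1.917)
t=0.600: state=(2.320)
t=0.800: state=(2.785)
t=0.900: state=(3.041)
next step: t=0.920: state=(3.094) — x has crossed 3.06
linear interpolation between t=0.900 (3.04073) and t=0.920 (3.09358) → t≈0.907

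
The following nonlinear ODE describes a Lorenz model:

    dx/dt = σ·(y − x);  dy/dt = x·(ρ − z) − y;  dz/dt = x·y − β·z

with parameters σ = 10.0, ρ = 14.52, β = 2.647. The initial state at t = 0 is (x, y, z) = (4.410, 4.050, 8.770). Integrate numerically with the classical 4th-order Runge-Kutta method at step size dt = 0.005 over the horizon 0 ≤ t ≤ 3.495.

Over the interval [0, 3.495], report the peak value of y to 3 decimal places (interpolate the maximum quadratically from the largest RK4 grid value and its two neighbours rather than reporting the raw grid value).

max y = 9.197

t=0.000: state=(4.410, 4.050, 8.770)
step 1 (dt=0.005): k1=(-3.600, 21.308, -5.354), k2=(-2.977, 21.261, -5.120), k3=(-2.994, 21.268, -5.116), k4=(-2.387, 21.228, -4.879); state += dt/6·(k1+2k2+2k3+k4)
t=0.005: state=(4.395, 4.156, 8.744)
t=0.010: state=(4.386, 4.262, 8.721)
t=0.015: state=(4.383, 4.368, 8.701)
continuing one RK4 step at a time; state shown every 40 steps (Δt=0.2):
t=0.200: state=(6.546, 8.319, 10.492)
t=0.400: state=(8.262, 7.450, 16.865)
t=0.600: state=(4.955, 3.469, 15.074)
t=0.800: state=(3.776, 3.995, 11.069)
t=1.000: state=(5.399, 6.694, 10.291)
t=1.200: state=(7.732, 8.201, 14.497)
t=1.400: state=(6.306, 4.901, 15.946)
t=1.600: state=(4.398, 4.100, 12.691)
t=1.800: state=(5.014, 5.828, 10.955)
t=2.000: state=(6.944, 7.727, 13.124)
t=2.200: state=(6.860, 6.015, 15.625)
t=2.400: state=(5.078, 4.500, 13.730)
t=2.600: state=(4.984, 5.421, 11.748)
t=2.800: state=(6.360, 7.095, 12.581)
t=3.000: state=(6.902, 6.565, 14.913)
t=3.200: state=(5.627, 4.999, 14.252)
t=3.400: state=(5.126, 5.280, 12.450)
t=3.495: state=(5.426, 5.882, 12.148)
largest grid value and its neighbours: y(0.280)=9.19201, y(0.285)=9.19674, y(0.290)=9.19441
parabola through these three points peaks at t≈0.286 with y≈9.19684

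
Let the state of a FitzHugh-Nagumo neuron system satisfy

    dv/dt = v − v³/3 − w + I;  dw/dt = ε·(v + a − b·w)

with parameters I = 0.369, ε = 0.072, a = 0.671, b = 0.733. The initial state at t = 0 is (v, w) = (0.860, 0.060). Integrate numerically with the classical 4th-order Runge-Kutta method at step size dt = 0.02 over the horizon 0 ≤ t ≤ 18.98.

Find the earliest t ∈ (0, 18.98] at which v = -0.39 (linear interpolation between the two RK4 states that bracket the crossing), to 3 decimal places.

t = 12.955

t=0.000: state=(0.860, 0.060)
step 1 (dt=0.02): k1=(0.957, 0.107), k2=(0.958, 0.108), k3=(0.958, 0.108), k4=(0.960, 0.108); state += dt/6·(k1+2k2+2k3+k4)
t=0.020: state=(0.879, 0.062)
t=0.040: state=(0.898, 0.064)
t=0.060: state=(0.918, 0.067)
continuing one RK4 step at a time; state shown every 50 steps (Δt=1):
t=1.000: state=(1.616, 0.195)
t=2.000: state=(1.746, 0.352)
t=3.000: state=(1.698, 0.502)
t=4.000: state=(1.625, 0.640)
t=5.000: state=(1.546, 0.765)
t=6.000: state=(1.461, 0.878)
t=7.000: state=(1.369, 0.980)
t=8.000: state=(1.266, 1.069)
t=9.000: state=(1.146, 1.145)
t=10.000: state=(0.996, 1.209)
t=11.000: state=(0.783, 1.257)
t=12.000: state=(0.414, 1.283)
t=12.940: state=(-0.371, 1.270)
next step: t=12.960: state=(-0.397, 1.269) — v has crossed -0.39
linear interpolation between t=12.940 (-0.37129) and t=12.960 (-0.39659) → t≈12.955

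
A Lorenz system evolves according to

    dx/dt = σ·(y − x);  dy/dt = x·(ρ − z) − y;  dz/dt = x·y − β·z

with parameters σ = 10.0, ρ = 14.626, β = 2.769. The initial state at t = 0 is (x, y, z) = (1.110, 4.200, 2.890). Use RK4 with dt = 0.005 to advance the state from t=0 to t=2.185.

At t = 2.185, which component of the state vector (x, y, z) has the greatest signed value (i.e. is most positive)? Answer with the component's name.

t=0.000: state=(1.110, 4.200, 2.890)
step 1 (dt=0.005): k1=(30.900, 8.827, -3.340), k2=(30.348, 9.721, -2.967), k3=(30.384, 9.702, -2.972), k4=(29.866, 10.580, -2.600); state += dt/6·(k1+2k2+2k3+k4)
t=0.005: state=(1.262, 4.249, 2.875)
t=0.010: state=(1.409, 4.306, 2.864)
t=0.015: state=(1.552, 4.371, 2.857)
continuing one RK4 step at a time; state shown every 20 steps (Δt=0.1):
t=0.100: state=(3.790, 6.551, 3.388)
t=0.200: state=(7.080, 10.877, 6.810)
t=0.300: state=(10.588, 12.979, 15.080)
t=0.400: state=(10.284, 7.193, 21.424)
t=0.500: state=(6.015, 1.633, 19.162)
t=0.600: state=(2.674, 0.458, 14.836)
t=0.700: state=(1.329, 0.670, 11.331)
t=0.800: state=(1.067, 1.110, 8.678)
t=0.900: state=(1.324, 1.783, 6.726)
t=1.000: state=(2.011, 2.958, 5.441)
t=1.100: state=(3.315, 5.035, 5.052)
t=1.200: state=(5.548, 8.301, 6.438)
t=1.300: state=(8.561, 11.482, 11.237)
t=1.400: state=(10.243, 10.104, 18.088)
t=1.500: state=(8.167, 4.716, 19.807)
t=1.600: state=(4.760, 1.890, 16.710)
t=1.700: state=(2.758, 1.572, 13.174)
t=1.800: state=(2.169, 2.074, 10.356)
t=1.900: state=(2.434, 3.027, 8.351)
t=2.000: state=(3.353, 4.617, 7.289)
t=2.100: state=(5.002, 7.040, 7.665)
t=2.185: state=(6.943, 9.365, 9.835)
compare at T: x=6.943, y=9.365, z=9.835

largest component: z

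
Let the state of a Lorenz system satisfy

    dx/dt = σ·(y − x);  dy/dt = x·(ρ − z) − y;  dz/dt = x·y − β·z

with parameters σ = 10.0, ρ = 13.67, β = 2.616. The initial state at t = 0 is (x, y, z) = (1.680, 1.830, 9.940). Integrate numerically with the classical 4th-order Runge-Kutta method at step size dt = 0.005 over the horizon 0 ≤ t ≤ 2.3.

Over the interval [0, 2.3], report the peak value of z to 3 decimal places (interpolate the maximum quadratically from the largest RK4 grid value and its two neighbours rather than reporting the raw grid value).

t=0.000: state=(1.680, 1.830, 9.940)
step 1 (dt=0.005): k1=(1.500, 4.436, -22.929), k2=(1.573, 4.536, -22.753), k3=(1.574, 4.536, -22.754), k4=(1.648, 4.635, -22.578); state += dt/6·(k1+2k2+2k3+k4)
t=0.005: state=(1.688, 1.853, 9.826)
t=0.010: state=(1.696, 1.876, 9.714)
t=0.015: state=(1.706, 1.901, 9.604)
continuing one RK4 step at a time; state shown every 20 steps (Δt=0.1):
t=0.100: state=(1.993, 2.484, 7.994)
t=0.200: state=(2.702, 3.655, 6.783)
t=0.300: state=(3.954, 5.530, 6.567)
t=0.400: state=(5.850, 8.012, 8.019)
t=0.500: state=(7.971, 9.777, 11.793)
t=0.600: state=(8.807, 8.430, 16.164)
t=0.700: state=(7.299, 4.985, 17.260)
t=0.800: state=(4.958, 2.890, 15.304)
t=0.900: state=(3.435, 2.465, 12.707)
t=1.000: state=(2.936, 2.853, 10.496)
t=1.100: state=(3.184, 3.737, 8.949)
t=1.200: state=(4.018, 5.129, 8.287)
t=1.300: state=(5.376, 6.945, 8.896)
t=1.400: state=(6.981, 8.475, 11.148)
t=1.500: state=(7.979, 8.295, 14.315)
t=1.600: state=(7.465, 6.210, 16.065)
t=1.700: state=(5.879, 4.203, 15.370)
t=1.800: state=(4.465, 3.401, 13.492)
t=1.900: state=(3.800, 3.519, 11.600)
t=2.000: state=(3.849, 4.202, 10.203)
t=2.100: state=(4.462, 5.317, 9.585)
t=2.200: state=(5.500, 6.677, 10.027)
t=2.300: state=(6.666, 7.715, 11.649)
largest grid value and its neighbours: z(0.670)=17.36513, z(0.675)=17.37095, z(0.680)=17.36698
parabola through these three points peaks at t≈0.675 with z≈17.37100

max z = 17.371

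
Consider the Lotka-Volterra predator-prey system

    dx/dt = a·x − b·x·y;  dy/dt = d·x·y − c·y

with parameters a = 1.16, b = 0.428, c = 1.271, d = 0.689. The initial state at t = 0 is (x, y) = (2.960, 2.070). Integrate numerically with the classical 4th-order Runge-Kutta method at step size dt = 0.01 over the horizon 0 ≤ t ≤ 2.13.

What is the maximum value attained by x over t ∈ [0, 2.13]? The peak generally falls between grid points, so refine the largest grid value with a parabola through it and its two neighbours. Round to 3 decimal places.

t=0.000: state=(2.960, 2.070)
step 1 (dt=0.01): k1=(0.811, 1.591), k2=(0.802, 1.603), k3=(0.802, 1.603), k4=(0.793, 1.615); state += dt/6·(k1+2k2+2k3+k4)
t=0.010: state=(2.968, 2.086)
t=0.020: state=(2.976, 2.102)
t=0.030: state=(2.984, 2.119)
continuing one RK4 step at a time; state shown every 10 steps (Δt=0.1):
t=0.100: state=(3.031, 2.241)
t=0.200: state=(3.080, 2.436)
t=0.300: state=(3.102, 2.655)
t=0.400: state=(3.094, 2.895)
t=0.500: state=(3.053, 3.152)
t=0.600: state=(2.979, 3.417)
t=0.700: state=(2.873, 3.682)
t=0.800: state=(2.741, 3.935)
t=0.900: state=(2.588, 4.164)
t=1.000: state=(2.422, 4.359)
t=1.100: state=(2.249, 4.509)
t=1.200: state=(2.078, 4.608)
t=1.300: state=(1.913, 4.656)
t=1.400: state=(1.760, 4.653)
t=1.500: state=(1.621, 4.604)
t=1.600: state=(1.498, 4.514)
t=1.700: state=(1.390, 4.390)
t=1.800: state=(1.297, 4.241)
t=1.900: state=(1.220, 4.073)
t=2.000: state=(1.155, 3.892)
t=2.100: state=(1.102, 3.705)
t=2.130: state=(1.089, 3.648)
largest grid value and its neighbours: x(0.310)=3.10280, x(0.320)=3.10306, x(0.330)=3.10302
parabola through these three points peaks at t≈0.324 with x≈3.10308

max x = 3.103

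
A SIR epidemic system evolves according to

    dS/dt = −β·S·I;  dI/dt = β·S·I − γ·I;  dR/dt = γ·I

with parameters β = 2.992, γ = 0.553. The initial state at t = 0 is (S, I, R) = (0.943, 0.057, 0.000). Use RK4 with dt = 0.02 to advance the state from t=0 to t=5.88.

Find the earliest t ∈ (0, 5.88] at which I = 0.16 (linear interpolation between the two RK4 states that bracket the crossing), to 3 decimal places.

t=0.000: state=(0.943, 0.057, 0.000)
step 1 (dt=0.02): k1=(-0.161, 0.129, 0.032), k2=(-0.164, 0.132, 0.032), k3=(-0.164, 0.132, 0.032), k4=(-0.168, 0.135, 0.033); state += dt/6·(k1+2k2+2k3+k4)
t=0.020: state=(0.940, 0.060, 0.001)
t=0.040: state=(0.936, 0.062, 0.001)
t=0.060: state=(0.933, 0.065, 0.002)
continuing one RK4 step at a time; state shown every 10 steps (Δt=0.2):
t=0.200: state=(0.903, 0.089, 0.008)
t=0.400: state=(0.846, 0.134, 0.020)
t=0.480: state=(0.817, 0.157, 0.027)
next step: t=0.500: state=(0.809, 0.163, 0.028) — I has crossed 0.16
linear interpolation between t=0.480 (0.15667) and t=0.500 (0.16267) → t≈0.491

t = 0.491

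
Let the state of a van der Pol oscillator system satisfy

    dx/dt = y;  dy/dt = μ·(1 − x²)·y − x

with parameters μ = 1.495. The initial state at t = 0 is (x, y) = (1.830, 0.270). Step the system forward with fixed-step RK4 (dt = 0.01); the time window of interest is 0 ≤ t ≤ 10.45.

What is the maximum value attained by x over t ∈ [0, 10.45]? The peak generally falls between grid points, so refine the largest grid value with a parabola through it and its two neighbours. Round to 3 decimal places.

max x = 2.015

t=0.000: state=(1.830, 0.270)
step 1 (dt=0.01): k1=(0.270, -2.778), k2=(0.256, -2.733), k3=(0.256, -2.733), k4=(0.243, -2.688); state += dt/6·(k1+2k2+2k3+k4)
t=0.010: state=(1.833, 0.243)
t=0.020: state=(1.835, 0.216)
t=0.030: state=(1.837, 0.191)
continuing one RK4 step at a time; state shown every 50 steps (Δt=0.5):
t=0.500: state=(1.755, -0.391)
t=1.000: state=(1.506, -0.592)
t=1.500: state=(1.153, -0.851)
t=2.000: state=(0.598, -1.474)
t=2.500: state=(-0.487, -2.992)
t=3.000: state=(-1.830, -1.386)
t=3.500: state=(-1.991, 0.239)
t=4.000: state=(-1.803, 0.461)
t=4.500: state=(-1.541, 0.594)
t=5.000: state=(-1.193, 0.825)
t=5.500: state=(-0.663, 1.392)
t=6.000: state=(0.359, 2.858)
t=6.500: state=(1.765, 1.688)
t=7.000: state=(2.002, -0.195)
t=7.500: state=(1.824, -0.450)
t=8.000: state=(1.568, -0.580)
t=8.500: state=(1.230, -0.796)
t=9.000: state=(0.724, -1.313)
t=9.500: state=(-0.232, -2.699)
t=10.000: state=(-1.680, -2.016)
t=10.450: state=(-2.014, 0.060)
largest grid value and its neighbours: x(6.860)=2.01500, x(6.870)=2.01516, x(6.880)=2.01511
parabola through these three points peaks at t≈6.873 with x≈2.01517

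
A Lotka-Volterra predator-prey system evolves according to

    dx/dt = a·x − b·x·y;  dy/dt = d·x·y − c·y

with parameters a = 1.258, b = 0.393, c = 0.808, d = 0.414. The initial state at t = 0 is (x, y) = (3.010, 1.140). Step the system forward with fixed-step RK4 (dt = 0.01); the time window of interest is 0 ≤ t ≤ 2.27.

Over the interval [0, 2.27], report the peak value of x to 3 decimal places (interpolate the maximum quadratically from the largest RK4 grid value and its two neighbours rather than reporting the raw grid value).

t=0.000: state=(3.010, 1.140)
step 1 (dt=0.01): k1=(2.438, 0.499), k2=(2.445, 0.506), k3=(2.445, 0.506), k4=(2.452, 0.513); state += dt/6·(k1+2k2+2k3+k4)
t=0.010: state=(3.034, 1.145)
t=0.020: state=(3.059, 1.150)
t=0.030: state=(3.084, 1.156)
continuing one RK4 step at a time; state shown every 10 steps (Δt=0.1):
t=0.100: state=(3.260, 1.197)
t=0.200: state=(3.523, 1.271)
t=0.300: state=(3.794, 1.364)
t=0.400: state=(4.069, 1.480)
t=0.500: state=(4.342, 1.625)
t=0.600: state=(4.603, 1.804)
t=0.700: state=(4.843, 2.023)
t=0.800: state=(5.047, 2.290)
t=0.900: state=(5.199, 2.612)
t=1.000: state=(5.281, 2.994)
t=1.100: state=(5.279, 3.438)
t=1.200: state=(5.180, 3.939)
t=1.300: state=(4.979, 4.485)
t=1.400: state=(4.682, 5.054)
t=1.500: state=(4.305, 5.616)
t=1.600: state=(3.874, 6.137)
t=1.700: state=(3.421, 6.583)
t=1.800: state=(2.974, 6.931)
t=1.900: state=(2.555, 7.167)
t=2.000: state=(2.181, 7.291)
t=2.100: state=(1.856, 7.309)
t=2.200: state=(1.581, 7.238)
t=2.270: state=(1.416, 7.143)
largest grid value and its neighbours: x(1.040)=5.29168, x(1.050)=5.29199, x(1.060)=5.29138
parabola through these three points peaks at t≈1.048 with x≈5.29200

max x = 5.292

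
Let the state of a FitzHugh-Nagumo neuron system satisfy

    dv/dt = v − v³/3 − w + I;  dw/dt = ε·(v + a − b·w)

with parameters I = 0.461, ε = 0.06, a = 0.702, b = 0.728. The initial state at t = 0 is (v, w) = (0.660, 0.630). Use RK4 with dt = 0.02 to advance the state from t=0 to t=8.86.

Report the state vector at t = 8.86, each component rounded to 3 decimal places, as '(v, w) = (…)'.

(v, w) = (0.964, 1.287)

t=0.000: state=(0.660, 0.630)
step 1 (dt=0.02): k1=(0.395, 0.054), k2=(0.397, 0.054), k3=(0.397, 0.054), k4=(0.399, 0.055); state += dt/6·(k1+2k2+2k3+k4)
t=0.020: state=(0.668, 0.631)
t=0.040: state=(0.676, 0.632)
t=0.060: state=(0.684, 0.633)
continuing one RK4 step at a time; state shown every 25 steps (Δt=0.5):
t=0.500: state=(0.875, 0.660)
t=1.000: state=(1.098, 0.696)
t=1.500: state=(1.282, 0.737)
t=2.000: state=(1.398, 0.782)
t=2.500: state=(1.454, 0.828)
t=3.000: state=(1.468, 0.875)
t=3.500: state=(1.458, 0.920)
t=4.000: state=(1.436, 0.964)
t=4.500: state=(1.406, 1.006)
t=5.000: state=(1.371, 1.046)
t=5.500: state=(1.333, 1.085)
t=6.000: state=(1.291, 1.121)
t=6.500: state=(1.246, 1.155)
t=7.000: state=(1.197, 1.188)
t=7.500: state=(1.144, 1.217)
t=8.000: state=(1.085, 1.245)
t=8.500: state=(1.019, 1.270)
t=8.860: state=(0.964, 1.287)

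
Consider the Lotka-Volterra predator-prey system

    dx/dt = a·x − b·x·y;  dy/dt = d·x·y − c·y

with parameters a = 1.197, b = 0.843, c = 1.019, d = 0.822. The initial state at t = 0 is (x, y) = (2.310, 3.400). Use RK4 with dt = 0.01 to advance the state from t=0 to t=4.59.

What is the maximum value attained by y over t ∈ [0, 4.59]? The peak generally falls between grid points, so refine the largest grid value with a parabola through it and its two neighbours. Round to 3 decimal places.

max y = 3.878

t=0.000: state=(2.310, 3.400)
step 1 (dt=0.01): k1=(-3.856, 2.991), k2=(-3.853, 2.950), k3=(-3.852, 2.950), k4=(-3.848, 2.909); state += dt/6·(k1+2k2+2k3+k4)
t=0.010: state=(2.271, 3.430)
t=0.020: state=(2.233, 3.458)
t=0.030: state=(2.195, 3.486)
continuing one RK4 step at a time; state shown every 20 steps (Δt=0.2):
t=0.200: state=(1.589, 3.814)
t=0.400: state=(1.053, 3.854)
t=0.600: state=(0.710, 3.625)
t=0.800: state=(0.504, 3.262)
t=1.000: state=(0.382, 2.859)
t=1.200: state=(0.310, 2.468)
t=1.400: state=(0.268, 2.110)
t=1.600: state=(0.245, 1.795)
t=1.800: state=(0.236, 1.523)
t=2.000: state=(0.236, 1.291)
t=2.200: state=(0.246, 1.095)
t=2.400: state=(0.263, 0.931)
t=2.600: state=(0.289, 0.795)
t=2.800: state=(0.324, 0.682)
t=3.000: state=(0.370, 0.589)
t=3.200: state=(0.429, 0.513)
t=3.400: state=(0.503, 0.451)
t=3.600: state=(0.594, 0.403)
t=3.800: state=(0.708, 0.365)
t=4.000: state=(0.848, 0.339)
t=4.200: state=(1.019, 0.322)
t=4.400: state=(1.227, 0.315)
t=4.590: state=(1.464, 0.321)
largest grid value and its neighbours: y(0.310)=3.87768, y(0.320)=3.87816, y(0.330)=3.87782
parabola through these three points peaks at t≈0.321 with y≈3.87816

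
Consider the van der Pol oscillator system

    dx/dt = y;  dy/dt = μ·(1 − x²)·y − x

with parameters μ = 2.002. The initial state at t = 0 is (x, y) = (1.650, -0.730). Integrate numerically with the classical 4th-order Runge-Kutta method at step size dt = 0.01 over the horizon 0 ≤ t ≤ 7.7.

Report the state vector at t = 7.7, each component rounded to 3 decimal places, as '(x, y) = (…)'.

t=0.000: state=(1.650, -0.730)
step 1 (dt=0.01): k1=(-0.730, 0.867), k2=(-0.726, 0.839), k3=(-0.726, 0.839), k4=(-0.722, 0.811); state += dt/6·(k1+2k2+2k3+k4)
t=0.010: state=(1.643, -0.722)
t=0.020: state=(1.636, -0.714)
t=0.030: state=(1.628, -0.706)
continuing one RK4 step at a time; state shown every 25 steps (Δt=0.25):
t=0.250: state=(1.483, -0.635)
t=0.500: state=(1.322, -0.673)
t=0.750: state=(1.140, -0.793)
t=1.000: state=(0.916, -1.023)
t=1.250: state=(0.612, -1.466)
t=1.500: state=(0.147, -2.344)
t=1.750: state=(-0.603, -3.648)
t=2.000: state=(-1.514, -3.033)
t=2.250: state=(-1.965, -0.740)
t=2.500: state=(-2.021, 0.095)
t=2.750: state=(-1.969, 0.282)
t=3.000: state=(-1.890, 0.337)
t=3.250: state=(-1.802, 0.371)
t=3.500: state=(-1.705, 0.406)
t=3.750: state=(-1.598, 0.450)
t=4.000: state=(-1.479, 0.508)
t=4.250: state=(-1.342, 0.590)
t=4.500: state=(-1.180, 0.714)
t=4.750: state=(-0.978, 0.917)
t=5.000: state=(-0.708, 1.283)
t=5.250: state=(-0.308, 1.997)
t=5.500: state=(0.338, 3.249)
t=5.750: state=(1.252, 3.597)
t=6.000: state=(1.882, 1.316)
t=6.250: state=(2.019, 0.050)
t=6.500: state=(1.985, -0.248)
t=6.750: state=(1.912, -0.325)
t=7.000: state=(1.826, -0.362)
t=7.250: state=(1.731, -0.396)
t=7.500: state=(1.627, -0.437)
t=7.700: state=(1.536, -0.479)

(x, y) = (1.536, -0.479)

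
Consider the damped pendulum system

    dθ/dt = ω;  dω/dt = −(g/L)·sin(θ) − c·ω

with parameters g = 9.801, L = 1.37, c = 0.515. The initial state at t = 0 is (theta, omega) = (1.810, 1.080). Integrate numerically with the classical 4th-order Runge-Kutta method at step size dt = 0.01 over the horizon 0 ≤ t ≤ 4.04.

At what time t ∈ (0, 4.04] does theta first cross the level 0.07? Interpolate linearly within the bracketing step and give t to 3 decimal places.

t = 0.943

t=0.000: state=(1.810, 1.080)
step 1 (dt=0.01): k1=(1.080, -7.507), k2=(1.042, -7.478), k3=(1.043, -7.478), k4=(1.005, -7.450); state += dt/6·(k1+2k2+2k3+k4)
t=0.010: state=(1.820, 1.005)
t=0.020: state=(1.830, 0.931)
t=0.030: state=(1.839, 0.857)
continuing one RK4 step at a time; state shown every 20 steps (Δt=0.2):
t=0.200: state=(1.883, -0.324)
t=0.400: state=(1.688, -1.613)
t=0.600: state=(1.244, -2.798)
t=0.800: state=(0.594, -3.592)
t=0.940: state=(0.081, -3.657)
next step: t=0.950: state=(0.044, -3.642) — theta has crossed 0.07
linear interpolation between t=0.940 (0.08090) and t=0.950 (0.04440) → t≈0.943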